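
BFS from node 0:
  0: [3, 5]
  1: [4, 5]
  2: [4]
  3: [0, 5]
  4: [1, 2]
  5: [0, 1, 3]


Visit 0, enqueue [3, 5]
Visit 3, enqueue []
Visit 5, enqueue [1]
Visit 1, enqueue [4]
Visit 4, enqueue [2]
Visit 2, enqueue []

BFS order: [0, 3, 5, 1, 4, 2]


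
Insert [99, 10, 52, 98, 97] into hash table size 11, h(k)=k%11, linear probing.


Insert 99: h=0 -> slot 0
Insert 10: h=10 -> slot 10
Insert 52: h=8 -> slot 8
Insert 98: h=10, 2 probes -> slot 1
Insert 97: h=9 -> slot 9

Table: [99, 98, None, None, None, None, None, None, 52, 97, 10]


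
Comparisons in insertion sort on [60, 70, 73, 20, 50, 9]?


Algorithm: insertion sort
Input: [60, 70, 73, 20, 50, 9]
Sorted: [9, 20, 50, 60, 70, 73]

14


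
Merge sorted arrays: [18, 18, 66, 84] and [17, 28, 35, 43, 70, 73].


Take 17 from B
Take 18 from A
Take 18 from A
Take 28 from B
Take 35 from B
Take 43 from B
Take 66 from A
Take 70 from B
Take 73 from B

Merged: [17, 18, 18, 28, 35, 43, 66, 70, 73, 84]


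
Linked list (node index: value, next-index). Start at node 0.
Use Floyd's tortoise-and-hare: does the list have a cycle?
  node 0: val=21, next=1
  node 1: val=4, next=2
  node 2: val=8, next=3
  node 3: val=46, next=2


Floyd's tortoise (slow, +1) and hare (fast, +2):
  init: slow=0, fast=0
  step 1: slow=1, fast=2
  step 2: slow=2, fast=2
  slow == fast at node 2: cycle detected

Cycle: yes


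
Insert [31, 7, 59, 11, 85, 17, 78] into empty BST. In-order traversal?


Insert 31: root
Insert 7: L from 31
Insert 59: R from 31
Insert 11: L from 31 -> R from 7
Insert 85: R from 31 -> R from 59
Insert 17: L from 31 -> R from 7 -> R from 11
Insert 78: R from 31 -> R from 59 -> L from 85

In-order: [7, 11, 17, 31, 59, 78, 85]


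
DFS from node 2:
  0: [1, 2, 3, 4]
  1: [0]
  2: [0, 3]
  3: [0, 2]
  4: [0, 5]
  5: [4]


Visit 2, push [3, 0]
Visit 0, push [4, 3, 1]
Visit 1, push []
Visit 3, push []
Visit 4, push [5]
Visit 5, push []

DFS order: [2, 0, 1, 3, 4, 5]


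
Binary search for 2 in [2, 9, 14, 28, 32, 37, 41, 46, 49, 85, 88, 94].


Step 1: lo=0, hi=11, mid=5, val=37
Step 2: lo=0, hi=4, mid=2, val=14
Step 3: lo=0, hi=1, mid=0, val=2

Found at index 0


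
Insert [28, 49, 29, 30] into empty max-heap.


Insert 28: [28]
Insert 49: [49, 28]
Insert 29: [49, 28, 29]
Insert 30: [49, 30, 29, 28]

Final heap: [49, 30, 29, 28]


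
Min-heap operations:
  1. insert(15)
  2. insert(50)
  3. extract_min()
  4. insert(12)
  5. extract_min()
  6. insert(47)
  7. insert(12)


insert(15) -> [15]
insert(50) -> [15, 50]
extract_min()->15, [50]
insert(12) -> [12, 50]
extract_min()->12, [50]
insert(47) -> [47, 50]
insert(12) -> [12, 50, 47]

Final heap: [12, 50, 47]


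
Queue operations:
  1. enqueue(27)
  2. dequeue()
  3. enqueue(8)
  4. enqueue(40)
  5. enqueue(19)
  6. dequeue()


enqueue(27) -> [27]
dequeue()->27, []
enqueue(8) -> [8]
enqueue(40) -> [8, 40]
enqueue(19) -> [8, 40, 19]
dequeue()->8, [40, 19]

Final queue: [40, 19]


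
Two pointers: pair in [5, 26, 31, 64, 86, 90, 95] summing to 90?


lo=0(5)+hi=6(95)=100
lo=0(5)+hi=5(90)=95
lo=0(5)+hi=4(86)=91
lo=0(5)+hi=3(64)=69
lo=1(26)+hi=3(64)=90

Yes: 26+64=90


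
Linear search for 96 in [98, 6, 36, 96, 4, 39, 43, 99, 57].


i=0: 98!=96
i=1: 6!=96
i=2: 36!=96
i=3: 96==96 found!

Found at 3, 4 comps


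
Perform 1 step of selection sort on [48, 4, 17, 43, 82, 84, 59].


Initial: [48, 4, 17, 43, 82, 84, 59]
Step 1: min=4 at 1
  Swap: [4, 48, 17, 43, 82, 84, 59]

After 1 step: [4, 48, 17, 43, 82, 84, 59]


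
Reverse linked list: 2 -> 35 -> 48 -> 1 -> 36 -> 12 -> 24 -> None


Step 1: curr=2, set curr.next=prev(None) | reversed so far: 2
Step 2: curr=35, set curr.next=prev(2) | reversed so far: 35 -> 2
Step 3: curr=48, set curr.next=prev(35) | reversed so far: 48 -> 35 -> 2
Step 4: curr=1, set curr.next=prev(48) | reversed so far: 1 -> 48 -> 35 -> 2
Step 5: curr=36, set curr.next=prev(1) | reversed so far: 36 -> 1 -> 48 -> 35 -> 2
Step 6: curr=12, set curr.next=prev(36) | reversed so far: 12 -> 36 -> 1 -> 48 -> 35 -> 2
Step 7: curr=24, set curr.next=prev(12) | reversed so far: 24 -> 12 -> 36 -> 1 -> 48 -> 35 -> 2

24 -> 12 -> 36 -> 1 -> 48 -> 35 -> 2 -> None


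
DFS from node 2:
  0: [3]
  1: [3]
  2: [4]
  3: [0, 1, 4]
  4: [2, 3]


Visit 2, push [4]
Visit 4, push [3]
Visit 3, push [1, 0]
Visit 0, push []
Visit 1, push []

DFS order: [2, 4, 3, 0, 1]


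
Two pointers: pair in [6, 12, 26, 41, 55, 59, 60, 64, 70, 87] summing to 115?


lo=0(6)+hi=9(87)=93
lo=1(12)+hi=9(87)=99
lo=2(26)+hi=9(87)=113
lo=3(41)+hi=9(87)=128
lo=3(41)+hi=8(70)=111
lo=4(55)+hi=8(70)=125
lo=4(55)+hi=7(64)=119
lo=4(55)+hi=6(60)=115

Yes: 55+60=115


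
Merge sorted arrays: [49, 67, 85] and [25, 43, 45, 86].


Take 25 from B
Take 43 from B
Take 45 from B
Take 49 from A
Take 67 from A
Take 85 from A

Merged: [25, 43, 45, 49, 67, 85, 86]


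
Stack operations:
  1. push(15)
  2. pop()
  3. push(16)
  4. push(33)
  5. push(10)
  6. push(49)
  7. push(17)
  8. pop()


push(15) -> [15]
pop()->15, []
push(16) -> [16]
push(33) -> [16, 33]
push(10) -> [16, 33, 10]
push(49) -> [16, 33, 10, 49]
push(17) -> [16, 33, 10, 49, 17]
pop()->17, [16, 33, 10, 49]

Final stack: [16, 33, 10, 49]


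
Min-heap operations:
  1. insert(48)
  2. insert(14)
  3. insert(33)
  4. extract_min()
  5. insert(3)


insert(48) -> [48]
insert(14) -> [14, 48]
insert(33) -> [14, 48, 33]
extract_min()->14, [33, 48]
insert(3) -> [3, 48, 33]

Final heap: [3, 48, 33]


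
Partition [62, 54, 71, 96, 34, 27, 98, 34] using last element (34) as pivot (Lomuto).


Pivot: 34
  34 <= 34: swap -> [34, 54, 71, 96, 62, 27, 98, 34]
  27 <= 34: swap -> [34, 27, 71, 96, 62, 54, 98, 34]
Place pivot at 2: [34, 27, 34, 96, 62, 54, 98, 71]

Partitioned: [34, 27, 34, 96, 62, 54, 98, 71]


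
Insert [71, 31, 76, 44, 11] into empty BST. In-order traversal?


Insert 71: root
Insert 31: L from 71
Insert 76: R from 71
Insert 44: L from 71 -> R from 31
Insert 11: L from 71 -> L from 31

In-order: [11, 31, 44, 71, 76]


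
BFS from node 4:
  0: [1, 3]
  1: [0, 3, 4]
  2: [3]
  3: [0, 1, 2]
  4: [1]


Visit 4, enqueue [1]
Visit 1, enqueue [0, 3]
Visit 0, enqueue []
Visit 3, enqueue [2]
Visit 2, enqueue []

BFS order: [4, 1, 0, 3, 2]


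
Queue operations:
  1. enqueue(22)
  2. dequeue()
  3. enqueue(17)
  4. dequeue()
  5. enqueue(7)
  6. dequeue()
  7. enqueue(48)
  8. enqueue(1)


enqueue(22) -> [22]
dequeue()->22, []
enqueue(17) -> [17]
dequeue()->17, []
enqueue(7) -> [7]
dequeue()->7, []
enqueue(48) -> [48]
enqueue(1) -> [48, 1]

Final queue: [48, 1]


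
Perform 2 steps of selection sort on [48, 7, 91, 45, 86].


Initial: [48, 7, 91, 45, 86]
Step 1: min=7 at 1
  Swap: [7, 48, 91, 45, 86]
Step 2: min=45 at 3
  Swap: [7, 45, 91, 48, 86]

After 2 steps: [7, 45, 91, 48, 86]


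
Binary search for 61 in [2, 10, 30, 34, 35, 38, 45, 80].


Step 1: lo=0, hi=7, mid=3, val=34
Step 2: lo=4, hi=7, mid=5, val=38
Step 3: lo=6, hi=7, mid=6, val=45
Step 4: lo=7, hi=7, mid=7, val=80

Not found


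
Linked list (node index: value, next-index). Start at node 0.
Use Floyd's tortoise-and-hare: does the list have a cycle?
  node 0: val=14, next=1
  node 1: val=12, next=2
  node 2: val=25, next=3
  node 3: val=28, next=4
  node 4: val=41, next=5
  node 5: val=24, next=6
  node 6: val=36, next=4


Floyd's tortoise (slow, +1) and hare (fast, +2):
  init: slow=0, fast=0
  step 1: slow=1, fast=2
  step 2: slow=2, fast=4
  step 3: slow=3, fast=6
  step 4: slow=4, fast=5
  step 5: slow=5, fast=4
  step 6: slow=6, fast=6
  slow == fast at node 6: cycle detected

Cycle: yes


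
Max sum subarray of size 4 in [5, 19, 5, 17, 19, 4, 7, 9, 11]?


[0:4]: 46
[1:5]: 60
[2:6]: 45
[3:7]: 47
[4:8]: 39
[5:9]: 31

Max: 60 at [1:5]


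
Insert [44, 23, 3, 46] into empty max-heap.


Insert 44: [44]
Insert 23: [44, 23]
Insert 3: [44, 23, 3]
Insert 46: [46, 44, 3, 23]

Final heap: [46, 44, 3, 23]


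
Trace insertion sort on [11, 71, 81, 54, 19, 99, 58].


Initial: [11, 71, 81, 54, 19, 99, 58]
Insert 71: [11, 71, 81, 54, 19, 99, 58]
Insert 81: [11, 71, 81, 54, 19, 99, 58]
Insert 54: [11, 54, 71, 81, 19, 99, 58]
Insert 19: [11, 19, 54, 71, 81, 99, 58]
Insert 99: [11, 19, 54, 71, 81, 99, 58]
Insert 58: [11, 19, 54, 58, 71, 81, 99]

Sorted: [11, 19, 54, 58, 71, 81, 99]


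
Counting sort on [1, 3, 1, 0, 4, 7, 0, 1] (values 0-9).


Input: [1, 3, 1, 0, 4, 7, 0, 1]
Counts: [2, 3, 0, 1, 1, 0, 0, 1, 0, 0]

Sorted: [0, 0, 1, 1, 1, 3, 4, 7]


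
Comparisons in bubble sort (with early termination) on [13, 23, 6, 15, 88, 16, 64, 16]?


Algorithm: bubble sort (with early termination)
Input: [13, 23, 6, 15, 88, 16, 64, 16]
Sorted: [6, 13, 15, 16, 16, 23, 64, 88]

22


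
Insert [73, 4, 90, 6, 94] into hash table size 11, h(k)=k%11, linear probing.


Insert 73: h=7 -> slot 7
Insert 4: h=4 -> slot 4
Insert 90: h=2 -> slot 2
Insert 6: h=6 -> slot 6
Insert 94: h=6, 2 probes -> slot 8

Table: [None, None, 90, None, 4, None, 6, 73, 94, None, None]


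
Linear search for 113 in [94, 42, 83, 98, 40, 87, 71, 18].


i=0: 94!=113
i=1: 42!=113
i=2: 83!=113
i=3: 98!=113
i=4: 40!=113
i=5: 87!=113
i=6: 71!=113
i=7: 18!=113

Not found, 8 comps


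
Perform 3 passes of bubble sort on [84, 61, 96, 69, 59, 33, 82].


Initial: [84, 61, 96, 69, 59, 33, 82]
Pass 1: [61, 84, 69, 59, 33, 82, 96] (5 swaps)
Pass 2: [61, 69, 59, 33, 82, 84, 96] (4 swaps)
Pass 3: [61, 59, 33, 69, 82, 84, 96] (2 swaps)

After 3 passes: [61, 59, 33, 69, 82, 84, 96]


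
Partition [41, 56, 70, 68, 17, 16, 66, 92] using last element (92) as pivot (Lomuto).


Pivot: 92
  41 <= 92: advance i (no swap)
  56 <= 92: advance i (no swap)
  70 <= 92: advance i (no swap)
  68 <= 92: advance i (no swap)
  17 <= 92: advance i (no swap)
  16 <= 92: advance i (no swap)
  66 <= 92: advance i (no swap)
Place pivot at 7: [41, 56, 70, 68, 17, 16, 66, 92]

Partitioned: [41, 56, 70, 68, 17, 16, 66, 92]


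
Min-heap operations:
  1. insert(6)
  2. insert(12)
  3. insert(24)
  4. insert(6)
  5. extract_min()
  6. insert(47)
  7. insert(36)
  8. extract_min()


insert(6) -> [6]
insert(12) -> [6, 12]
insert(24) -> [6, 12, 24]
insert(6) -> [6, 6, 24, 12]
extract_min()->6, [6, 12, 24]
insert(47) -> [6, 12, 24, 47]
insert(36) -> [6, 12, 24, 47, 36]
extract_min()->6, [12, 36, 24, 47]

Final heap: [12, 36, 24, 47]


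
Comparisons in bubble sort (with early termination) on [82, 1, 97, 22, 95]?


Algorithm: bubble sort (with early termination)
Input: [82, 1, 97, 22, 95]
Sorted: [1, 22, 82, 95, 97]

9


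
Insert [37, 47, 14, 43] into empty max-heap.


Insert 37: [37]
Insert 47: [47, 37]
Insert 14: [47, 37, 14]
Insert 43: [47, 43, 14, 37]

Final heap: [47, 43, 14, 37]


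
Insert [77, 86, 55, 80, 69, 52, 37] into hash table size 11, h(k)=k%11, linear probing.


Insert 77: h=0 -> slot 0
Insert 86: h=9 -> slot 9
Insert 55: h=0, 1 probes -> slot 1
Insert 80: h=3 -> slot 3
Insert 69: h=3, 1 probes -> slot 4
Insert 52: h=8 -> slot 8
Insert 37: h=4, 1 probes -> slot 5

Table: [77, 55, None, 80, 69, 37, None, None, 52, 86, None]


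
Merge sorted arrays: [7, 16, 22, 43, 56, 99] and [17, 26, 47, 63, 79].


Take 7 from A
Take 16 from A
Take 17 from B
Take 22 from A
Take 26 from B
Take 43 from A
Take 47 from B
Take 56 from A
Take 63 from B
Take 79 from B

Merged: [7, 16, 17, 22, 26, 43, 47, 56, 63, 79, 99]


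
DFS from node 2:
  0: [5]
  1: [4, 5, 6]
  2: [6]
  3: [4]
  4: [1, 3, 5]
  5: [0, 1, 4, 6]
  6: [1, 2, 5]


Visit 2, push [6]
Visit 6, push [5, 1]
Visit 1, push [5, 4]
Visit 4, push [5, 3]
Visit 3, push []
Visit 5, push [0]
Visit 0, push []

DFS order: [2, 6, 1, 4, 3, 5, 0]


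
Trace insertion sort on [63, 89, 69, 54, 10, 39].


Initial: [63, 89, 69, 54, 10, 39]
Insert 89: [63, 89, 69, 54, 10, 39]
Insert 69: [63, 69, 89, 54, 10, 39]
Insert 54: [54, 63, 69, 89, 10, 39]
Insert 10: [10, 54, 63, 69, 89, 39]
Insert 39: [10, 39, 54, 63, 69, 89]

Sorted: [10, 39, 54, 63, 69, 89]


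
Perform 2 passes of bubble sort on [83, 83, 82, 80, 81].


Initial: [83, 83, 82, 80, 81]
Pass 1: [83, 82, 80, 81, 83] (3 swaps)
Pass 2: [82, 80, 81, 83, 83] (3 swaps)

After 2 passes: [82, 80, 81, 83, 83]


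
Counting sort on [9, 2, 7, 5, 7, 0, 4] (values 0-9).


Input: [9, 2, 7, 5, 7, 0, 4]
Counts: [1, 0, 1, 0, 1, 1, 0, 2, 0, 1]

Sorted: [0, 2, 4, 5, 7, 7, 9]


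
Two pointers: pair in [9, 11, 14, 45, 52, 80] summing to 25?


lo=0(9)+hi=5(80)=89
lo=0(9)+hi=4(52)=61
lo=0(9)+hi=3(45)=54
lo=0(9)+hi=2(14)=23
lo=1(11)+hi=2(14)=25

Yes: 11+14=25


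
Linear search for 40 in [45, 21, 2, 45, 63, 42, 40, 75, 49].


i=0: 45!=40
i=1: 21!=40
i=2: 2!=40
i=3: 45!=40
i=4: 63!=40
i=5: 42!=40
i=6: 40==40 found!

Found at 6, 7 comps


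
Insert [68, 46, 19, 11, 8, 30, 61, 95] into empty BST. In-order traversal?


Insert 68: root
Insert 46: L from 68
Insert 19: L from 68 -> L from 46
Insert 11: L from 68 -> L from 46 -> L from 19
Insert 8: L from 68 -> L from 46 -> L from 19 -> L from 11
Insert 30: L from 68 -> L from 46 -> R from 19
Insert 61: L from 68 -> R from 46
Insert 95: R from 68

In-order: [8, 11, 19, 30, 46, 61, 68, 95]


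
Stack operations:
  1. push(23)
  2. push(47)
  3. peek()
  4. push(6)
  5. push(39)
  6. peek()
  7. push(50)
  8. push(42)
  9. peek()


push(23) -> [23]
push(47) -> [23, 47]
peek()->47
push(6) -> [23, 47, 6]
push(39) -> [23, 47, 6, 39]
peek()->39
push(50) -> [23, 47, 6, 39, 50]
push(42) -> [23, 47, 6, 39, 50, 42]
peek()->42

Final stack: [23, 47, 6, 39, 50, 42]


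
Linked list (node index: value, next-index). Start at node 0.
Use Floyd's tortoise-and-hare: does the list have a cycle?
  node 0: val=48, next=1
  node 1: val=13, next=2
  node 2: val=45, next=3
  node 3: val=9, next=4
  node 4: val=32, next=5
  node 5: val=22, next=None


Floyd's tortoise (slow, +1) and hare (fast, +2):
  init: slow=0, fast=0
  step 1: slow=1, fast=2
  step 2: slow=2, fast=4
  step 3: fast 4->5->None, no cycle

Cycle: no


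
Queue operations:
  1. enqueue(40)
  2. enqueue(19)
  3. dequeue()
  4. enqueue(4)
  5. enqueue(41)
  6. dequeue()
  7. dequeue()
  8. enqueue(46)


enqueue(40) -> [40]
enqueue(19) -> [40, 19]
dequeue()->40, [19]
enqueue(4) -> [19, 4]
enqueue(41) -> [19, 4, 41]
dequeue()->19, [4, 41]
dequeue()->4, [41]
enqueue(46) -> [41, 46]

Final queue: [41, 46]


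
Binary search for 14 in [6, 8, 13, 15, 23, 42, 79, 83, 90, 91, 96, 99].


Step 1: lo=0, hi=11, mid=5, val=42
Step 2: lo=0, hi=4, mid=2, val=13
Step 3: lo=3, hi=4, mid=3, val=15

Not found


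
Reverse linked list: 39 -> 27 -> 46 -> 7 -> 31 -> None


Step 1: curr=39, set curr.next=prev(None) | reversed so far: 39
Step 2: curr=27, set curr.next=prev(39) | reversed so far: 27 -> 39
Step 3: curr=46, set curr.next=prev(27) | reversed so far: 46 -> 27 -> 39
Step 4: curr=7, set curr.next=prev(46) | reversed so far: 7 -> 46 -> 27 -> 39
Step 5: curr=31, set curr.next=prev(7) | reversed so far: 31 -> 7 -> 46 -> 27 -> 39

31 -> 7 -> 46 -> 27 -> 39 -> None


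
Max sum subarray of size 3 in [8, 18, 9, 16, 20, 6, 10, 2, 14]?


[0:3]: 35
[1:4]: 43
[2:5]: 45
[3:6]: 42
[4:7]: 36
[5:8]: 18
[6:9]: 26

Max: 45 at [2:5]


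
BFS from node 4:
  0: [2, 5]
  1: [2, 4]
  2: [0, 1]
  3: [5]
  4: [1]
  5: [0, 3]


Visit 4, enqueue [1]
Visit 1, enqueue [2]
Visit 2, enqueue [0]
Visit 0, enqueue [5]
Visit 5, enqueue [3]
Visit 3, enqueue []

BFS order: [4, 1, 2, 0, 5, 3]


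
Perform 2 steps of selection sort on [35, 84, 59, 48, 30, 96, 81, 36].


Initial: [35, 84, 59, 48, 30, 96, 81, 36]
Step 1: min=30 at 4
  Swap: [30, 84, 59, 48, 35, 96, 81, 36]
Step 2: min=35 at 4
  Swap: [30, 35, 59, 48, 84, 96, 81, 36]

After 2 steps: [30, 35, 59, 48, 84, 96, 81, 36]


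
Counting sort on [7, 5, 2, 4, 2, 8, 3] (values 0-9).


Input: [7, 5, 2, 4, 2, 8, 3]
Counts: [0, 0, 2, 1, 1, 1, 0, 1, 1, 0]

Sorted: [2, 2, 3, 4, 5, 7, 8]


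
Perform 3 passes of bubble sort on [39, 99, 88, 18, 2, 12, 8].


Initial: [39, 99, 88, 18, 2, 12, 8]
Pass 1: [39, 88, 18, 2, 12, 8, 99] (5 swaps)
Pass 2: [39, 18, 2, 12, 8, 88, 99] (4 swaps)
Pass 3: [18, 2, 12, 8, 39, 88, 99] (4 swaps)

After 3 passes: [18, 2, 12, 8, 39, 88, 99]


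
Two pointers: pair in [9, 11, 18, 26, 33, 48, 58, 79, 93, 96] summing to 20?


lo=0(9)+hi=9(96)=105
lo=0(9)+hi=8(93)=102
lo=0(9)+hi=7(79)=88
lo=0(9)+hi=6(58)=67
lo=0(9)+hi=5(48)=57
lo=0(9)+hi=4(33)=42
lo=0(9)+hi=3(26)=35
lo=0(9)+hi=2(18)=27
lo=0(9)+hi=1(11)=20

Yes: 9+11=20


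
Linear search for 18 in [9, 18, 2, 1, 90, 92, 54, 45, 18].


i=0: 9!=18
i=1: 18==18 found!

Found at 1, 2 comps


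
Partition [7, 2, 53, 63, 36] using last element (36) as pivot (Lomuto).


Pivot: 36
  7 <= 36: advance i (no swap)
  2 <= 36: advance i (no swap)
Place pivot at 2: [7, 2, 36, 63, 53]

Partitioned: [7, 2, 36, 63, 53]


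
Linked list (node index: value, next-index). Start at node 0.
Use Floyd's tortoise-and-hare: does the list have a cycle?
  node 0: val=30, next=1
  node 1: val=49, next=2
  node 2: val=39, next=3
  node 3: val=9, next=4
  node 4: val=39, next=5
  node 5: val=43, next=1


Floyd's tortoise (slow, +1) and hare (fast, +2):
  init: slow=0, fast=0
  step 1: slow=1, fast=2
  step 2: slow=2, fast=4
  step 3: slow=3, fast=1
  step 4: slow=4, fast=3
  step 5: slow=5, fast=5
  slow == fast at node 5: cycle detected

Cycle: yes


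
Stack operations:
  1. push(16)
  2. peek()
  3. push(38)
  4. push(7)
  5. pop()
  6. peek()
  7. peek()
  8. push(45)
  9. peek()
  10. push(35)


push(16) -> [16]
peek()->16
push(38) -> [16, 38]
push(7) -> [16, 38, 7]
pop()->7, [16, 38]
peek()->38
peek()->38
push(45) -> [16, 38, 45]
peek()->45
push(35) -> [16, 38, 45, 35]

Final stack: [16, 38, 45, 35]


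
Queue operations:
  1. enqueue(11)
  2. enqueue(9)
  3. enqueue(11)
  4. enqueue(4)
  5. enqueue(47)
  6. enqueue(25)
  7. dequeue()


enqueue(11) -> [11]
enqueue(9) -> [11, 9]
enqueue(11) -> [11, 9, 11]
enqueue(4) -> [11, 9, 11, 4]
enqueue(47) -> [11, 9, 11, 4, 47]
enqueue(25) -> [11, 9, 11, 4, 47, 25]
dequeue()->11, [9, 11, 4, 47, 25]

Final queue: [9, 11, 4, 47, 25]


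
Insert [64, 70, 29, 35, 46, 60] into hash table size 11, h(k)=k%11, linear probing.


Insert 64: h=9 -> slot 9
Insert 70: h=4 -> slot 4
Insert 29: h=7 -> slot 7
Insert 35: h=2 -> slot 2
Insert 46: h=2, 1 probes -> slot 3
Insert 60: h=5 -> slot 5

Table: [None, None, 35, 46, 70, 60, None, 29, None, 64, None]


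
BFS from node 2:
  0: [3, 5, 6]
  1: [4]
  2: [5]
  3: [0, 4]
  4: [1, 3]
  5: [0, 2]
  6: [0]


Visit 2, enqueue [5]
Visit 5, enqueue [0]
Visit 0, enqueue [3, 6]
Visit 3, enqueue [4]
Visit 6, enqueue []
Visit 4, enqueue [1]
Visit 1, enqueue []

BFS order: [2, 5, 0, 3, 6, 4, 1]


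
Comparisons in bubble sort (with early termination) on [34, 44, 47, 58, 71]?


Algorithm: bubble sort (with early termination)
Input: [34, 44, 47, 58, 71]
Sorted: [34, 44, 47, 58, 71]

4


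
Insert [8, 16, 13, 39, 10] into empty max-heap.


Insert 8: [8]
Insert 16: [16, 8]
Insert 13: [16, 8, 13]
Insert 39: [39, 16, 13, 8]
Insert 10: [39, 16, 13, 8, 10]

Final heap: [39, 16, 13, 8, 10]


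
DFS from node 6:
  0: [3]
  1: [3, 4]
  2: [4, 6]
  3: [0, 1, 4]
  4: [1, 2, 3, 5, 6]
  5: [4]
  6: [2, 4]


Visit 6, push [4, 2]
Visit 2, push [4]
Visit 4, push [5, 3, 1]
Visit 1, push [3]
Visit 3, push [0]
Visit 0, push []
Visit 5, push []

DFS order: [6, 2, 4, 1, 3, 0, 5]


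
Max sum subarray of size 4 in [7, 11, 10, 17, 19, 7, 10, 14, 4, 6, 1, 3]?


[0:4]: 45
[1:5]: 57
[2:6]: 53
[3:7]: 53
[4:8]: 50
[5:9]: 35
[6:10]: 34
[7:11]: 25
[8:12]: 14

Max: 57 at [1:5]


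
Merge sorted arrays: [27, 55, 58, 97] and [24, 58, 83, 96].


Take 24 from B
Take 27 from A
Take 55 from A
Take 58 from A
Take 58 from B
Take 83 from B
Take 96 from B

Merged: [24, 27, 55, 58, 58, 83, 96, 97]


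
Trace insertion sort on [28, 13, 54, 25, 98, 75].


Initial: [28, 13, 54, 25, 98, 75]
Insert 13: [13, 28, 54, 25, 98, 75]
Insert 54: [13, 28, 54, 25, 98, 75]
Insert 25: [13, 25, 28, 54, 98, 75]
Insert 98: [13, 25, 28, 54, 98, 75]
Insert 75: [13, 25, 28, 54, 75, 98]

Sorted: [13, 25, 28, 54, 75, 98]


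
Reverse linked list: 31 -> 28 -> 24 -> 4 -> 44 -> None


Step 1: curr=31, set curr.next=prev(None) | reversed so far: 31
Step 2: curr=28, set curr.next=prev(31) | reversed so far: 28 -> 31
Step 3: curr=24, set curr.next=prev(28) | reversed so far: 24 -> 28 -> 31
Step 4: curr=4, set curr.next=prev(24) | reversed so far: 4 -> 24 -> 28 -> 31
Step 5: curr=44, set curr.next=prev(4) | reversed so far: 44 -> 4 -> 24 -> 28 -> 31

44 -> 4 -> 24 -> 28 -> 31 -> None


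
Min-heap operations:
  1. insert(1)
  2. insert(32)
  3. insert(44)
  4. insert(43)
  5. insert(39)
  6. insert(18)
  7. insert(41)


insert(1) -> [1]
insert(32) -> [1, 32]
insert(44) -> [1, 32, 44]
insert(43) -> [1, 32, 44, 43]
insert(39) -> [1, 32, 44, 43, 39]
insert(18) -> [1, 32, 18, 43, 39, 44]
insert(41) -> [1, 32, 18, 43, 39, 44, 41]

Final heap: [1, 32, 18, 43, 39, 44, 41]


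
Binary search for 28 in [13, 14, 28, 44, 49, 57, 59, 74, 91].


Step 1: lo=0, hi=8, mid=4, val=49
Step 2: lo=0, hi=3, mid=1, val=14
Step 3: lo=2, hi=3, mid=2, val=28

Found at index 2


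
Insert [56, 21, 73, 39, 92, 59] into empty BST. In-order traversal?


Insert 56: root
Insert 21: L from 56
Insert 73: R from 56
Insert 39: L from 56 -> R from 21
Insert 92: R from 56 -> R from 73
Insert 59: R from 56 -> L from 73

In-order: [21, 39, 56, 59, 73, 92]


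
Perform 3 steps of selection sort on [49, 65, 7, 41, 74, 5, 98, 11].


Initial: [49, 65, 7, 41, 74, 5, 98, 11]
Step 1: min=5 at 5
  Swap: [5, 65, 7, 41, 74, 49, 98, 11]
Step 2: min=7 at 2
  Swap: [5, 7, 65, 41, 74, 49, 98, 11]
Step 3: min=11 at 7
  Swap: [5, 7, 11, 41, 74, 49, 98, 65]

After 3 steps: [5, 7, 11, 41, 74, 49, 98, 65]


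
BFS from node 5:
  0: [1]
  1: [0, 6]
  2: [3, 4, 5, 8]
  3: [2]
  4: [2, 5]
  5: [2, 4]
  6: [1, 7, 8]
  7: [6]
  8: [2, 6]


Visit 5, enqueue [2, 4]
Visit 2, enqueue [3, 8]
Visit 4, enqueue []
Visit 3, enqueue []
Visit 8, enqueue [6]
Visit 6, enqueue [1, 7]
Visit 1, enqueue [0]
Visit 7, enqueue []
Visit 0, enqueue []

BFS order: [5, 2, 4, 3, 8, 6, 1, 7, 0]


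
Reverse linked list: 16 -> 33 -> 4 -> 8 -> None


Step 1: curr=16, set curr.next=prev(None) | reversed so far: 16
Step 2: curr=33, set curr.next=prev(16) | reversed so far: 33 -> 16
Step 3: curr=4, set curr.next=prev(33) | reversed so far: 4 -> 33 -> 16
Step 4: curr=8, set curr.next=prev(4) | reversed so far: 8 -> 4 -> 33 -> 16

8 -> 4 -> 33 -> 16 -> None


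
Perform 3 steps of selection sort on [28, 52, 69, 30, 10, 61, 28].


Initial: [28, 52, 69, 30, 10, 61, 28]
Step 1: min=10 at 4
  Swap: [10, 52, 69, 30, 28, 61, 28]
Step 2: min=28 at 4
  Swap: [10, 28, 69, 30, 52, 61, 28]
Step 3: min=28 at 6
  Swap: [10, 28, 28, 30, 52, 61, 69]

After 3 steps: [10, 28, 28, 30, 52, 61, 69]


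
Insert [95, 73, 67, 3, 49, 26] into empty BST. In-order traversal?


Insert 95: root
Insert 73: L from 95
Insert 67: L from 95 -> L from 73
Insert 3: L from 95 -> L from 73 -> L from 67
Insert 49: L from 95 -> L from 73 -> L from 67 -> R from 3
Insert 26: L from 95 -> L from 73 -> L from 67 -> R from 3 -> L from 49

In-order: [3, 26, 49, 67, 73, 95]


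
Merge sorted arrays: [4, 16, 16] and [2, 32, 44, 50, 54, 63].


Take 2 from B
Take 4 from A
Take 16 from A
Take 16 from A

Merged: [2, 4, 16, 16, 32, 44, 50, 54, 63]


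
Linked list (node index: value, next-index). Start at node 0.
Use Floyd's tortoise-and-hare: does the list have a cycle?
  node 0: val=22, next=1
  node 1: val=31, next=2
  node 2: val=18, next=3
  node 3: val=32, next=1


Floyd's tortoise (slow, +1) and hare (fast, +2):
  init: slow=0, fast=0
  step 1: slow=1, fast=2
  step 2: slow=2, fast=1
  step 3: slow=3, fast=3
  slow == fast at node 3: cycle detected

Cycle: yes


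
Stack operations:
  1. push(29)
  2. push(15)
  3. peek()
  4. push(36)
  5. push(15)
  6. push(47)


push(29) -> [29]
push(15) -> [29, 15]
peek()->15
push(36) -> [29, 15, 36]
push(15) -> [29, 15, 36, 15]
push(47) -> [29, 15, 36, 15, 47]

Final stack: [29, 15, 36, 15, 47]


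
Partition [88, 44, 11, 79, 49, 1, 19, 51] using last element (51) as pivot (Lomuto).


Pivot: 51
  44 <= 51: swap -> [44, 88, 11, 79, 49, 1, 19, 51]
  11 <= 51: swap -> [44, 11, 88, 79, 49, 1, 19, 51]
  49 <= 51: swap -> [44, 11, 49, 79, 88, 1, 19, 51]
  1 <= 51: swap -> [44, 11, 49, 1, 88, 79, 19, 51]
  19 <= 51: swap -> [44, 11, 49, 1, 19, 79, 88, 51]
Place pivot at 5: [44, 11, 49, 1, 19, 51, 88, 79]

Partitioned: [44, 11, 49, 1, 19, 51, 88, 79]


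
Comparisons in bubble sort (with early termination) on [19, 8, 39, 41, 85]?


Algorithm: bubble sort (with early termination)
Input: [19, 8, 39, 41, 85]
Sorted: [8, 19, 39, 41, 85]

7


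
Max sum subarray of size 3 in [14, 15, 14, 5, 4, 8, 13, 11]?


[0:3]: 43
[1:4]: 34
[2:5]: 23
[3:6]: 17
[4:7]: 25
[5:8]: 32

Max: 43 at [0:3]


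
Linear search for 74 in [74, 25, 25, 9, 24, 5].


i=0: 74==74 found!

Found at 0, 1 comps


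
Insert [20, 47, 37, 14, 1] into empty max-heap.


Insert 20: [20]
Insert 47: [47, 20]
Insert 37: [47, 20, 37]
Insert 14: [47, 20, 37, 14]
Insert 1: [47, 20, 37, 14, 1]

Final heap: [47, 20, 37, 14, 1]


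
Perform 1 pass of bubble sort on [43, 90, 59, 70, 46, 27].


Initial: [43, 90, 59, 70, 46, 27]
Pass 1: [43, 59, 70, 46, 27, 90] (4 swaps)

After 1 pass: [43, 59, 70, 46, 27, 90]


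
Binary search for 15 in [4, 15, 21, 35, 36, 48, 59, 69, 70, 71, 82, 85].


Step 1: lo=0, hi=11, mid=5, val=48
Step 2: lo=0, hi=4, mid=2, val=21
Step 3: lo=0, hi=1, mid=0, val=4
Step 4: lo=1, hi=1, mid=1, val=15

Found at index 1


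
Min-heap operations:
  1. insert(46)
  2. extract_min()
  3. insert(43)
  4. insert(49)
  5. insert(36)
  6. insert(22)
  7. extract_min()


insert(46) -> [46]
extract_min()->46, []
insert(43) -> [43]
insert(49) -> [43, 49]
insert(36) -> [36, 49, 43]
insert(22) -> [22, 36, 43, 49]
extract_min()->22, [36, 49, 43]

Final heap: [36, 49, 43]


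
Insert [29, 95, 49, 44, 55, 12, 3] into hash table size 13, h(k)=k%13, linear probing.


Insert 29: h=3 -> slot 3
Insert 95: h=4 -> slot 4
Insert 49: h=10 -> slot 10
Insert 44: h=5 -> slot 5
Insert 55: h=3, 3 probes -> slot 6
Insert 12: h=12 -> slot 12
Insert 3: h=3, 4 probes -> slot 7

Table: [None, None, None, 29, 95, 44, 55, 3, None, None, 49, None, 12]


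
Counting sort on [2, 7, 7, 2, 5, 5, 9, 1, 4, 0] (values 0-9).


Input: [2, 7, 7, 2, 5, 5, 9, 1, 4, 0]
Counts: [1, 1, 2, 0, 1, 2, 0, 2, 0, 1]

Sorted: [0, 1, 2, 2, 4, 5, 5, 7, 7, 9]


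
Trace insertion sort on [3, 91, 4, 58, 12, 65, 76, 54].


Initial: [3, 91, 4, 58, 12, 65, 76, 54]
Insert 91: [3, 91, 4, 58, 12, 65, 76, 54]
Insert 4: [3, 4, 91, 58, 12, 65, 76, 54]
Insert 58: [3, 4, 58, 91, 12, 65, 76, 54]
Insert 12: [3, 4, 12, 58, 91, 65, 76, 54]
Insert 65: [3, 4, 12, 58, 65, 91, 76, 54]
Insert 76: [3, 4, 12, 58, 65, 76, 91, 54]
Insert 54: [3, 4, 12, 54, 58, 65, 76, 91]

Sorted: [3, 4, 12, 54, 58, 65, 76, 91]


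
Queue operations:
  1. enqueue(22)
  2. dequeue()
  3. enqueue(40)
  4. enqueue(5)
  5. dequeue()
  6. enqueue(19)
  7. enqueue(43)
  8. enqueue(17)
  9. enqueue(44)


enqueue(22) -> [22]
dequeue()->22, []
enqueue(40) -> [40]
enqueue(5) -> [40, 5]
dequeue()->40, [5]
enqueue(19) -> [5, 19]
enqueue(43) -> [5, 19, 43]
enqueue(17) -> [5, 19, 43, 17]
enqueue(44) -> [5, 19, 43, 17, 44]

Final queue: [5, 19, 43, 17, 44]


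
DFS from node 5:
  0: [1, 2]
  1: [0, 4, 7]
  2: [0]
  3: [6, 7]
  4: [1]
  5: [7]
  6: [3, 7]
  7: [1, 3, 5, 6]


Visit 5, push [7]
Visit 7, push [6, 3, 1]
Visit 1, push [4, 0]
Visit 0, push [2]
Visit 2, push []
Visit 4, push []
Visit 3, push [6]
Visit 6, push []

DFS order: [5, 7, 1, 0, 2, 4, 3, 6]


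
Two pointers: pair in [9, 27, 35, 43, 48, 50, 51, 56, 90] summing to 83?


lo=0(9)+hi=8(90)=99
lo=0(9)+hi=7(56)=65
lo=1(27)+hi=7(56)=83

Yes: 27+56=83


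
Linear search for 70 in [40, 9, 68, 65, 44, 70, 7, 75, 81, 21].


i=0: 40!=70
i=1: 9!=70
i=2: 68!=70
i=3: 65!=70
i=4: 44!=70
i=5: 70==70 found!

Found at 5, 6 comps


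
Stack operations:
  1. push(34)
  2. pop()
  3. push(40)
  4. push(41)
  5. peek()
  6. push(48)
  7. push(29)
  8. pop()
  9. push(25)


push(34) -> [34]
pop()->34, []
push(40) -> [40]
push(41) -> [40, 41]
peek()->41
push(48) -> [40, 41, 48]
push(29) -> [40, 41, 48, 29]
pop()->29, [40, 41, 48]
push(25) -> [40, 41, 48, 25]

Final stack: [40, 41, 48, 25]


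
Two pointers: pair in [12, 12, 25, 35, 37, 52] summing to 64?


lo=0(12)+hi=5(52)=64

Yes: 12+52=64


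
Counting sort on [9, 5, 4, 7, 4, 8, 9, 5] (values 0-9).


Input: [9, 5, 4, 7, 4, 8, 9, 5]
Counts: [0, 0, 0, 0, 2, 2, 0, 1, 1, 2]

Sorted: [4, 4, 5, 5, 7, 8, 9, 9]


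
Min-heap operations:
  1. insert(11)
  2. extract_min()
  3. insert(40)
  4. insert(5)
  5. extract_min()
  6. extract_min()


insert(11) -> [11]
extract_min()->11, []
insert(40) -> [40]
insert(5) -> [5, 40]
extract_min()->5, [40]
extract_min()->40, []

Final heap: []


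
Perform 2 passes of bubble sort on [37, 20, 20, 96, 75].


Initial: [37, 20, 20, 96, 75]
Pass 1: [20, 20, 37, 75, 96] (3 swaps)
Pass 2: [20, 20, 37, 75, 96] (0 swaps)

After 2 passes: [20, 20, 37, 75, 96]


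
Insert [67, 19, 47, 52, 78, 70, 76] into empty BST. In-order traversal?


Insert 67: root
Insert 19: L from 67
Insert 47: L from 67 -> R from 19
Insert 52: L from 67 -> R from 19 -> R from 47
Insert 78: R from 67
Insert 70: R from 67 -> L from 78
Insert 76: R from 67 -> L from 78 -> R from 70

In-order: [19, 47, 52, 67, 70, 76, 78]


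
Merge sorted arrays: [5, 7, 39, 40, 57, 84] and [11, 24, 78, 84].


Take 5 from A
Take 7 from A
Take 11 from B
Take 24 from B
Take 39 from A
Take 40 from A
Take 57 from A
Take 78 from B
Take 84 from A

Merged: [5, 7, 11, 24, 39, 40, 57, 78, 84, 84]


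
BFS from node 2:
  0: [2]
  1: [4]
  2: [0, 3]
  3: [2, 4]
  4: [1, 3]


Visit 2, enqueue [0, 3]
Visit 0, enqueue []
Visit 3, enqueue [4]
Visit 4, enqueue [1]
Visit 1, enqueue []

BFS order: [2, 0, 3, 4, 1]


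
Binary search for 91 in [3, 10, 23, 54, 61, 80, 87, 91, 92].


Step 1: lo=0, hi=8, mid=4, val=61
Step 2: lo=5, hi=8, mid=6, val=87
Step 3: lo=7, hi=8, mid=7, val=91

Found at index 7


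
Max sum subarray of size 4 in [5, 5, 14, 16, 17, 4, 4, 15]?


[0:4]: 40
[1:5]: 52
[2:6]: 51
[3:7]: 41
[4:8]: 40

Max: 52 at [1:5]


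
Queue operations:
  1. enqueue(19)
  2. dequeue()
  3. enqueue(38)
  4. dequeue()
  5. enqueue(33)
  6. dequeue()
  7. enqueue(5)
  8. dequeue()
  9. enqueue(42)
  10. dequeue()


enqueue(19) -> [19]
dequeue()->19, []
enqueue(38) -> [38]
dequeue()->38, []
enqueue(33) -> [33]
dequeue()->33, []
enqueue(5) -> [5]
dequeue()->5, []
enqueue(42) -> [42]
dequeue()->42, []

Final queue: []


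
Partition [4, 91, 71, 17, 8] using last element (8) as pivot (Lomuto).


Pivot: 8
  4 <= 8: advance i (no swap)
Place pivot at 1: [4, 8, 71, 17, 91]

Partitioned: [4, 8, 71, 17, 91]


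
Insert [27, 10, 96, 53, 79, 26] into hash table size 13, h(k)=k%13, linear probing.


Insert 27: h=1 -> slot 1
Insert 10: h=10 -> slot 10
Insert 96: h=5 -> slot 5
Insert 53: h=1, 1 probes -> slot 2
Insert 79: h=1, 2 probes -> slot 3
Insert 26: h=0 -> slot 0

Table: [26, 27, 53, 79, None, 96, None, None, None, None, 10, None, None]


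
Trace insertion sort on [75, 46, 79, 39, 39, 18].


Initial: [75, 46, 79, 39, 39, 18]
Insert 46: [46, 75, 79, 39, 39, 18]
Insert 79: [46, 75, 79, 39, 39, 18]
Insert 39: [39, 46, 75, 79, 39, 18]
Insert 39: [39, 39, 46, 75, 79, 18]
Insert 18: [18, 39, 39, 46, 75, 79]

Sorted: [18, 39, 39, 46, 75, 79]


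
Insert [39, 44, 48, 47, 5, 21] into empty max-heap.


Insert 39: [39]
Insert 44: [44, 39]
Insert 48: [48, 39, 44]
Insert 47: [48, 47, 44, 39]
Insert 5: [48, 47, 44, 39, 5]
Insert 21: [48, 47, 44, 39, 5, 21]

Final heap: [48, 47, 44, 39, 5, 21]


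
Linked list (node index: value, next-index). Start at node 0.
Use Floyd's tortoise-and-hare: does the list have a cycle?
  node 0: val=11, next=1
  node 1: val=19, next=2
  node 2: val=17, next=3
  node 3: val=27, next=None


Floyd's tortoise (slow, +1) and hare (fast, +2):
  init: slow=0, fast=0
  step 1: slow=1, fast=2
  step 2: fast 2->3->None, no cycle

Cycle: no


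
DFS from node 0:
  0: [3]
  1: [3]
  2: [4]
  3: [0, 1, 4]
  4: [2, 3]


Visit 0, push [3]
Visit 3, push [4, 1]
Visit 1, push []
Visit 4, push [2]
Visit 2, push []

DFS order: [0, 3, 1, 4, 2]


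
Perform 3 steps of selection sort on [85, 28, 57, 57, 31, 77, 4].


Initial: [85, 28, 57, 57, 31, 77, 4]
Step 1: min=4 at 6
  Swap: [4, 28, 57, 57, 31, 77, 85]
Step 2: min=28 at 1
  Swap: [4, 28, 57, 57, 31, 77, 85]
Step 3: min=31 at 4
  Swap: [4, 28, 31, 57, 57, 77, 85]

After 3 steps: [4, 28, 31, 57, 57, 77, 85]


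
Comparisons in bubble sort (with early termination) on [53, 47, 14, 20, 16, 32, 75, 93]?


Algorithm: bubble sort (with early termination)
Input: [53, 47, 14, 20, 16, 32, 75, 93]
Sorted: [14, 16, 20, 32, 47, 53, 75, 93]

22


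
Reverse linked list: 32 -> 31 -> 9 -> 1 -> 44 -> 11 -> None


Step 1: curr=32, set curr.next=prev(None) | reversed so far: 32
Step 2: curr=31, set curr.next=prev(32) | reversed so far: 31 -> 32
Step 3: curr=9, set curr.next=prev(31) | reversed so far: 9 -> 31 -> 32
Step 4: curr=1, set curr.next=prev(9) | reversed so far: 1 -> 9 -> 31 -> 32
Step 5: curr=44, set curr.next=prev(1) | reversed so far: 44 -> 1 -> 9 -> 31 -> 32
Step 6: curr=11, set curr.next=prev(44) | reversed so far: 11 -> 44 -> 1 -> 9 -> 31 -> 32

11 -> 44 -> 1 -> 9 -> 31 -> 32 -> None


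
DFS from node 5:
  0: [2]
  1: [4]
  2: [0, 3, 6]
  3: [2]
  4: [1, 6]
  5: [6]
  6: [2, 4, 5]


Visit 5, push [6]
Visit 6, push [4, 2]
Visit 2, push [3, 0]
Visit 0, push []
Visit 3, push []
Visit 4, push [1]
Visit 1, push []

DFS order: [5, 6, 2, 0, 3, 4, 1]


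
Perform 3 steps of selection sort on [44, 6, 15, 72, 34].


Initial: [44, 6, 15, 72, 34]
Step 1: min=6 at 1
  Swap: [6, 44, 15, 72, 34]
Step 2: min=15 at 2
  Swap: [6, 15, 44, 72, 34]
Step 3: min=34 at 4
  Swap: [6, 15, 34, 72, 44]

After 3 steps: [6, 15, 34, 72, 44]


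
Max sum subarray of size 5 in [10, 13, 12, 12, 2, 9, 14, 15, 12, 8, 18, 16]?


[0:5]: 49
[1:6]: 48
[2:7]: 49
[3:8]: 52
[4:9]: 52
[5:10]: 58
[6:11]: 67
[7:12]: 69

Max: 69 at [7:12]


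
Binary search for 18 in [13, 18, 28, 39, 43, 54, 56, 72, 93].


Step 1: lo=0, hi=8, mid=4, val=43
Step 2: lo=0, hi=3, mid=1, val=18

Found at index 1


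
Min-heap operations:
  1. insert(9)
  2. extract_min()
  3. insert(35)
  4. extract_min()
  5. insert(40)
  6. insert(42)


insert(9) -> [9]
extract_min()->9, []
insert(35) -> [35]
extract_min()->35, []
insert(40) -> [40]
insert(42) -> [40, 42]

Final heap: [40, 42]


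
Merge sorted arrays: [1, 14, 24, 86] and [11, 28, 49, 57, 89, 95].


Take 1 from A
Take 11 from B
Take 14 from A
Take 24 from A
Take 28 from B
Take 49 from B
Take 57 from B
Take 86 from A

Merged: [1, 11, 14, 24, 28, 49, 57, 86, 89, 95]


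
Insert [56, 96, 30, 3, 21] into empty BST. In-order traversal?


Insert 56: root
Insert 96: R from 56
Insert 30: L from 56
Insert 3: L from 56 -> L from 30
Insert 21: L from 56 -> L from 30 -> R from 3

In-order: [3, 21, 30, 56, 96]


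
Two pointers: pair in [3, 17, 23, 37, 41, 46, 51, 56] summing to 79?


lo=0(3)+hi=7(56)=59
lo=1(17)+hi=7(56)=73
lo=2(23)+hi=7(56)=79

Yes: 23+56=79


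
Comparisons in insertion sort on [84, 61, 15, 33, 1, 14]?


Algorithm: insertion sort
Input: [84, 61, 15, 33, 1, 14]
Sorted: [1, 14, 15, 33, 61, 84]

15


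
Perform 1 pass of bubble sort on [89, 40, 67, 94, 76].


Initial: [89, 40, 67, 94, 76]
Pass 1: [40, 67, 89, 76, 94] (3 swaps)

After 1 pass: [40, 67, 89, 76, 94]


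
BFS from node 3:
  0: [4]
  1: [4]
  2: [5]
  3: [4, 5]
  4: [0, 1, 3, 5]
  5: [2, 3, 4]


Visit 3, enqueue [4, 5]
Visit 4, enqueue [0, 1]
Visit 5, enqueue [2]
Visit 0, enqueue []
Visit 1, enqueue []
Visit 2, enqueue []

BFS order: [3, 4, 5, 0, 1, 2]


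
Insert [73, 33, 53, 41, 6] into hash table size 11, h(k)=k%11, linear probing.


Insert 73: h=7 -> slot 7
Insert 33: h=0 -> slot 0
Insert 53: h=9 -> slot 9
Insert 41: h=8 -> slot 8
Insert 6: h=6 -> slot 6

Table: [33, None, None, None, None, None, 6, 73, 41, 53, None]


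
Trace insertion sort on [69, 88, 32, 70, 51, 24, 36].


Initial: [69, 88, 32, 70, 51, 24, 36]
Insert 88: [69, 88, 32, 70, 51, 24, 36]
Insert 32: [32, 69, 88, 70, 51, 24, 36]
Insert 70: [32, 69, 70, 88, 51, 24, 36]
Insert 51: [32, 51, 69, 70, 88, 24, 36]
Insert 24: [24, 32, 51, 69, 70, 88, 36]
Insert 36: [24, 32, 36, 51, 69, 70, 88]

Sorted: [24, 32, 36, 51, 69, 70, 88]


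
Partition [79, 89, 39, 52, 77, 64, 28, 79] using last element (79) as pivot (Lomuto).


Pivot: 79
  79 <= 79: advance i (no swap)
  39 <= 79: swap -> [79, 39, 89, 52, 77, 64, 28, 79]
  52 <= 79: swap -> [79, 39, 52, 89, 77, 64, 28, 79]
  77 <= 79: swap -> [79, 39, 52, 77, 89, 64, 28, 79]
  64 <= 79: swap -> [79, 39, 52, 77, 64, 89, 28, 79]
  28 <= 79: swap -> [79, 39, 52, 77, 64, 28, 89, 79]
Place pivot at 6: [79, 39, 52, 77, 64, 28, 79, 89]

Partitioned: [79, 39, 52, 77, 64, 28, 79, 89]


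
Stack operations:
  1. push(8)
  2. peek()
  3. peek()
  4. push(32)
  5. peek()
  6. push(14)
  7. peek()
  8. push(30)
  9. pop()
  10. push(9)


push(8) -> [8]
peek()->8
peek()->8
push(32) -> [8, 32]
peek()->32
push(14) -> [8, 32, 14]
peek()->14
push(30) -> [8, 32, 14, 30]
pop()->30, [8, 32, 14]
push(9) -> [8, 32, 14, 9]

Final stack: [8, 32, 14, 9]


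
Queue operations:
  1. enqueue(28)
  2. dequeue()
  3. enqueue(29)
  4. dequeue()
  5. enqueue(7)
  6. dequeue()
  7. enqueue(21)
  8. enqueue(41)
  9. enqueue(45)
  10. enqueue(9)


enqueue(28) -> [28]
dequeue()->28, []
enqueue(29) -> [29]
dequeue()->29, []
enqueue(7) -> [7]
dequeue()->7, []
enqueue(21) -> [21]
enqueue(41) -> [21, 41]
enqueue(45) -> [21, 41, 45]
enqueue(9) -> [21, 41, 45, 9]

Final queue: [21, 41, 45, 9]


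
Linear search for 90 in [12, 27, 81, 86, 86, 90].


i=0: 12!=90
i=1: 27!=90
i=2: 81!=90
i=3: 86!=90
i=4: 86!=90
i=5: 90==90 found!

Found at 5, 6 comps


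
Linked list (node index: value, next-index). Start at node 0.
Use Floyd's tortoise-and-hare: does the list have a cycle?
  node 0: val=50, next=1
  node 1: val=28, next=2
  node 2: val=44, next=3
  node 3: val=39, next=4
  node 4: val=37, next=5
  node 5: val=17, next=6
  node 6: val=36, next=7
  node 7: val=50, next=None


Floyd's tortoise (slow, +1) and hare (fast, +2):
  init: slow=0, fast=0
  step 1: slow=1, fast=2
  step 2: slow=2, fast=4
  step 3: slow=3, fast=6
  step 4: fast 6->7->None, no cycle

Cycle: no


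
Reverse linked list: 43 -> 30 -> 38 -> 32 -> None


Step 1: curr=43, set curr.next=prev(None) | reversed so far: 43
Step 2: curr=30, set curr.next=prev(43) | reversed so far: 30 -> 43
Step 3: curr=38, set curr.next=prev(30) | reversed so far: 38 -> 30 -> 43
Step 4: curr=32, set curr.next=prev(38) | reversed so far: 32 -> 38 -> 30 -> 43

32 -> 38 -> 30 -> 43 -> None


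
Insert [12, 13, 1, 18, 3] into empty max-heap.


Insert 12: [12]
Insert 13: [13, 12]
Insert 1: [13, 12, 1]
Insert 18: [18, 13, 1, 12]
Insert 3: [18, 13, 1, 12, 3]

Final heap: [18, 13, 1, 12, 3]


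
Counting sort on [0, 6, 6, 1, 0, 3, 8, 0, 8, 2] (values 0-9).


Input: [0, 6, 6, 1, 0, 3, 8, 0, 8, 2]
Counts: [3, 1, 1, 1, 0, 0, 2, 0, 2, 0]

Sorted: [0, 0, 0, 1, 2, 3, 6, 6, 8, 8]


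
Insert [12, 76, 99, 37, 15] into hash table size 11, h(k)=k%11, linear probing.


Insert 12: h=1 -> slot 1
Insert 76: h=10 -> slot 10
Insert 99: h=0 -> slot 0
Insert 37: h=4 -> slot 4
Insert 15: h=4, 1 probes -> slot 5

Table: [99, 12, None, None, 37, 15, None, None, None, None, 76]


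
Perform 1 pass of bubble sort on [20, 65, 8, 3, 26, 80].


Initial: [20, 65, 8, 3, 26, 80]
Pass 1: [20, 8, 3, 26, 65, 80] (3 swaps)

After 1 pass: [20, 8, 3, 26, 65, 80]
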